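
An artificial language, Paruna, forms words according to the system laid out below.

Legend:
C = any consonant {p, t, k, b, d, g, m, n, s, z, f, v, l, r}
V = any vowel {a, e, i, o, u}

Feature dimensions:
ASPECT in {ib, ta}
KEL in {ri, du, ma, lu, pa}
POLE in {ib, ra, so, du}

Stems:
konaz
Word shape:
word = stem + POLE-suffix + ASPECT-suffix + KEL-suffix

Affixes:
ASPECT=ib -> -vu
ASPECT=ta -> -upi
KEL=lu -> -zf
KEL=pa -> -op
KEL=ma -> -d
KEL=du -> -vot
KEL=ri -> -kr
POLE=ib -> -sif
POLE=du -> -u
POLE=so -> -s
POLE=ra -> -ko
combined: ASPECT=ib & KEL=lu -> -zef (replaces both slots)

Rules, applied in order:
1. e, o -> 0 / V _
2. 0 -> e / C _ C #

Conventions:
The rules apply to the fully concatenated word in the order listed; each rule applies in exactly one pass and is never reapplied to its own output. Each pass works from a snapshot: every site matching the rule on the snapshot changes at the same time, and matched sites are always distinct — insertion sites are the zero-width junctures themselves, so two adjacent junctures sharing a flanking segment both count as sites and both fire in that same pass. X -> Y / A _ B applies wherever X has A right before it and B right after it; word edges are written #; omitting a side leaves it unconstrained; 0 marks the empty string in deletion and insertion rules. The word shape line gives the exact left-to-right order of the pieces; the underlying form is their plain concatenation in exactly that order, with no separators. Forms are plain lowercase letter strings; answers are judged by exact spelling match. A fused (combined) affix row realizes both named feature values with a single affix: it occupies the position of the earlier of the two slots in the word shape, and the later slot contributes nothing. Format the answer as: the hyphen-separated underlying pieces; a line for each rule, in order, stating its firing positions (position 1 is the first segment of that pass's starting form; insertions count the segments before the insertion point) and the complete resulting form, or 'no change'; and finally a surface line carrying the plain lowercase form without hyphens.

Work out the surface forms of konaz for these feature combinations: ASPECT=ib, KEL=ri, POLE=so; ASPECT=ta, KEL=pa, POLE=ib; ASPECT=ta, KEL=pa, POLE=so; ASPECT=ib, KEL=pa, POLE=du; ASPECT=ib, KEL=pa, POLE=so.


cell ASPECT=ib, KEL=ri, POLE=so:
underlying: konaz-s-vu-kr
1. e, o -> 0 / V _: no change
2. 0 -> e / C _ C #: inserts after position(s) 9: konazsvuker
surface: konazsvuker

cell ASPECT=ta, KEL=pa, POLE=ib:
underlying: konaz-sif-upi-op
1. e, o -> 0 / V _: fires at position(s) 12: konazsifupip
2. 0 -> e / C _ C #: no change
surface: konazsifupip

cell ASPECT=ta, KEL=pa, POLE=so:
underlying: konaz-s-upi-op
1. e, o -> 0 / V _: fires at position(s) 10: konazsupip
2. 0 -> e / C _ C #: no change
surface: konazsupip

cell ASPECT=ib, KEL=pa, POLE=du:
underlying: konaz-u-vu-op
1. e, o -> 0 / V _: fires at position(s) 9: konazuvup
2. 0 -> e / C _ C #: no change
surface: konazuvup

cell ASPECT=ib, KEL=pa, POLE=so:
underlying: konaz-s-vu-op
1. e, o -> 0 / V _: fires at position(s) 9: konazsvup
2. 0 -> e / C _ C #: no change
surface: konazsvup


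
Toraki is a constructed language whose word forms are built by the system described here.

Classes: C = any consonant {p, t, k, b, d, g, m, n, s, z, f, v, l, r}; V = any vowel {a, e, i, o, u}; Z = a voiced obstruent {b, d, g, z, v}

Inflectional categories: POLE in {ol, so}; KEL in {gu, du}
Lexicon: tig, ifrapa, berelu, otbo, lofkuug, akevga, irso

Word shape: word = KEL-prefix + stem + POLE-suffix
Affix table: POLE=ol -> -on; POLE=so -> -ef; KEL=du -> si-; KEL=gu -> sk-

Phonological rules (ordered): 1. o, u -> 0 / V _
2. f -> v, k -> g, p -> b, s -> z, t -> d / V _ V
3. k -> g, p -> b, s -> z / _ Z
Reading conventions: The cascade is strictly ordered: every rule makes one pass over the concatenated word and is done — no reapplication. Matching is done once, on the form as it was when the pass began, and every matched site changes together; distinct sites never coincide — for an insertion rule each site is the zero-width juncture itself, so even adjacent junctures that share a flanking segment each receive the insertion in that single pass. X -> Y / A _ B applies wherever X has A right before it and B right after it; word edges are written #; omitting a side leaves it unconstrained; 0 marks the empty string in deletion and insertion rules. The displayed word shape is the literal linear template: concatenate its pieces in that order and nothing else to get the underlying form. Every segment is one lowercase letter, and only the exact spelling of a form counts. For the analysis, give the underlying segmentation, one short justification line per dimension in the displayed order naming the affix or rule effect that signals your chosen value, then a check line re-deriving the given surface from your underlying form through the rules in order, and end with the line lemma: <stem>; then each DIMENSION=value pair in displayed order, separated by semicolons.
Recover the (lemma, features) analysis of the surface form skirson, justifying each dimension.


underlying: sk-irso-on
POLE=ol - signalled by the affix -on
KEL=gu - signalled by the affix sk-
check: skirsoon -> skirson -> skirson -> skirson
lemma: irso; POLE=ol; KEL=gu


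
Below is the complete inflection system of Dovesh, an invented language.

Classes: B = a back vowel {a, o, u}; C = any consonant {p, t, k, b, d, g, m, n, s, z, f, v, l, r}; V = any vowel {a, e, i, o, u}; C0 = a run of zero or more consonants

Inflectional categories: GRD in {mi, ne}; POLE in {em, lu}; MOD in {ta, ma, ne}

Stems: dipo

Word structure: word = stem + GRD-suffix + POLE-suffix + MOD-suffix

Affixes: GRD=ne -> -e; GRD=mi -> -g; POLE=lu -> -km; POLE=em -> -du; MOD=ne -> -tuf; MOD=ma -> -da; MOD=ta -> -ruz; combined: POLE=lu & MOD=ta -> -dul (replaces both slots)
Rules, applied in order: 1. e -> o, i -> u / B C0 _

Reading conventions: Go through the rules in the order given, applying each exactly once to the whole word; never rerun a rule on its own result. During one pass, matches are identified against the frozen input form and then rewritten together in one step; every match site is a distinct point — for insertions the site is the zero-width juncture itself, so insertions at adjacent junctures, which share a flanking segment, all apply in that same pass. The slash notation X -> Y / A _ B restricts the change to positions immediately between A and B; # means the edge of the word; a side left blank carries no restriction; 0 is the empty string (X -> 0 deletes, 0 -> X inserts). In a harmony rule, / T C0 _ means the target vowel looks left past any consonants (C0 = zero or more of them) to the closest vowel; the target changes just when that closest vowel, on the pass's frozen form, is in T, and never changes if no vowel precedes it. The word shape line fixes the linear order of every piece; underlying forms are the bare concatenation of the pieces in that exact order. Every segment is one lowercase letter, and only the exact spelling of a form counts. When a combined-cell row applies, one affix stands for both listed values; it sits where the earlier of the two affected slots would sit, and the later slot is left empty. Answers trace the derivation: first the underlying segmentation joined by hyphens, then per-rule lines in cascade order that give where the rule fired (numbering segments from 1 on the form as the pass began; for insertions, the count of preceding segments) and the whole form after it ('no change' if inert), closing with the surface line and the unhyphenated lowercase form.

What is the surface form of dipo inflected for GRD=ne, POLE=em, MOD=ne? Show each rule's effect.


underlying: dipo-e-du-tuf
1. e -> o, i -> u / B C0 _: fires at position(s) 5: dipoodutuf
surface: dipoodutuf


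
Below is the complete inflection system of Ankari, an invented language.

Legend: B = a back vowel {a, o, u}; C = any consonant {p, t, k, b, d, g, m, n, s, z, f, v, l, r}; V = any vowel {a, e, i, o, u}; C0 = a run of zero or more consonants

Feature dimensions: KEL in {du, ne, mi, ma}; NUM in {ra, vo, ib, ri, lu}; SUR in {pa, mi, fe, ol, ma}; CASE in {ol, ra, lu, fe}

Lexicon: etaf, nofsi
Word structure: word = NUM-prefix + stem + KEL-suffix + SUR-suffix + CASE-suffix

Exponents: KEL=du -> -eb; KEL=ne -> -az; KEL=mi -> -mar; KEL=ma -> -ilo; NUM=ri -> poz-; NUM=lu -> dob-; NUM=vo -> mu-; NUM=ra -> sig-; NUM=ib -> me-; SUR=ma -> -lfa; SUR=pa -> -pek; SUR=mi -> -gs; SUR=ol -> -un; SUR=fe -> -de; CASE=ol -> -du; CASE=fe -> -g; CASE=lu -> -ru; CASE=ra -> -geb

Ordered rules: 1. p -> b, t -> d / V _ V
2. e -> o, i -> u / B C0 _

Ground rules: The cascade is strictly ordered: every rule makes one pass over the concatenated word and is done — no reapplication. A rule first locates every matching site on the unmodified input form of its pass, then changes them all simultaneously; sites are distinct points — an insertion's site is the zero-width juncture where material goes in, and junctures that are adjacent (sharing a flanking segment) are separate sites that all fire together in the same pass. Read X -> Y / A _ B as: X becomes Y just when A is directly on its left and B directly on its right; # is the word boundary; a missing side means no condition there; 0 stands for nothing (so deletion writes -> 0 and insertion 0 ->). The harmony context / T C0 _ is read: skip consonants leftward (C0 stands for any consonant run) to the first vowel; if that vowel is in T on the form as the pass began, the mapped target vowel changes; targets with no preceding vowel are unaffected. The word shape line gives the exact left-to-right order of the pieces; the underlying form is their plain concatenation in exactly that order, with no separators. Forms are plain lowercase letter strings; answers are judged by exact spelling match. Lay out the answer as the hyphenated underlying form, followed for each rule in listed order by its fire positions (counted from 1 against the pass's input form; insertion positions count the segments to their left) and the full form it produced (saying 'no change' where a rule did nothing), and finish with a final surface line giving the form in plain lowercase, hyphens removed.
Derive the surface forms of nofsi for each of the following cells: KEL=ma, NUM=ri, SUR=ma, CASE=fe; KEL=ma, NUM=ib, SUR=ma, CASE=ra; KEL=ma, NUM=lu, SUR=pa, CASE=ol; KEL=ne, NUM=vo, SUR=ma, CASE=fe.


cell KEL=ma, NUM=ri, SUR=ma, CASE=fe:
underlying: poz-nofsi-ilo-lfa-g
1. p -> b, t -> d / V _ V: no change
2. e -> o, i -> u / B C0 _: fires at position(s) 8: poznofsuilolfag
surface: poznofsuilolfag

cell KEL=ma, NUM=ib, SUR=ma, CASE=ra:
underlying: me-nofsi-ilo-lfa-geb
1. p -> b, t -> d / V _ V: no change
2. e -> o, i -> u / B C0 _: fires at position(s) 7, 15: menofsuilolfagob
surface: menofsuilolfagob

cell KEL=ma, NUM=lu, SUR=pa, CASE=ol:
underlying: dob-nofsi-ilo-pek-du
1. p -> b, t -> d / V _ V: fires at position(s) 12: dobnofsiilobekdu
2. e -> o, i -> u / B C0 _: fires at position(s) 8, 13: dobnofsuilobokdu
surface: dobnofsuilobokdu

cell KEL=ne, NUM=vo, SUR=ma, CASE=fe:
underlying: mu-nofsi-az-lfa-g
1. p -> b, t -> d / V _ V: no change
2. e -> o, i -> u / B C0 _: fires at position(s) 7: munofsuazlfag
surface: munofsuazlfag


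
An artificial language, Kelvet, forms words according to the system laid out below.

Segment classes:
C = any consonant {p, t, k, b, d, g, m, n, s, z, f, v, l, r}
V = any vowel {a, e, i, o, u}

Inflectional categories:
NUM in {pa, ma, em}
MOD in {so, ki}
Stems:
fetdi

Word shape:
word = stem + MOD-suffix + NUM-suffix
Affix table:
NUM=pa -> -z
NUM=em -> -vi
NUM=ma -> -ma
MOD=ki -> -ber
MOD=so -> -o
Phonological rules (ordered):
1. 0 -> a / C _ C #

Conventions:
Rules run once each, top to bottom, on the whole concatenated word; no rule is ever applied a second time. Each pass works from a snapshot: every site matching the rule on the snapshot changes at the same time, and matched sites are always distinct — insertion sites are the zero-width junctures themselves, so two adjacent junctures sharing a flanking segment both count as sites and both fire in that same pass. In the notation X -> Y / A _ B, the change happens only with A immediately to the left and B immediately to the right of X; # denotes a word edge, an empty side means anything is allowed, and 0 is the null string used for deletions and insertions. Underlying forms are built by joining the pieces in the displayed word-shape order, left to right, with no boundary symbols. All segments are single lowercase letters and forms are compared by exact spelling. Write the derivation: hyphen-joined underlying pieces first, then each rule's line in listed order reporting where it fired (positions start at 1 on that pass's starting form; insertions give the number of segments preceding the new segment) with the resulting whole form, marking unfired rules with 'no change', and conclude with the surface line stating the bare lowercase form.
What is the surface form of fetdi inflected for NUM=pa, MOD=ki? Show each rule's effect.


underlying: fetdi-ber-z
1. 0 -> a / C _ C #: inserts after position(s) 8: fetdiberaz
surface: fetdiberaz


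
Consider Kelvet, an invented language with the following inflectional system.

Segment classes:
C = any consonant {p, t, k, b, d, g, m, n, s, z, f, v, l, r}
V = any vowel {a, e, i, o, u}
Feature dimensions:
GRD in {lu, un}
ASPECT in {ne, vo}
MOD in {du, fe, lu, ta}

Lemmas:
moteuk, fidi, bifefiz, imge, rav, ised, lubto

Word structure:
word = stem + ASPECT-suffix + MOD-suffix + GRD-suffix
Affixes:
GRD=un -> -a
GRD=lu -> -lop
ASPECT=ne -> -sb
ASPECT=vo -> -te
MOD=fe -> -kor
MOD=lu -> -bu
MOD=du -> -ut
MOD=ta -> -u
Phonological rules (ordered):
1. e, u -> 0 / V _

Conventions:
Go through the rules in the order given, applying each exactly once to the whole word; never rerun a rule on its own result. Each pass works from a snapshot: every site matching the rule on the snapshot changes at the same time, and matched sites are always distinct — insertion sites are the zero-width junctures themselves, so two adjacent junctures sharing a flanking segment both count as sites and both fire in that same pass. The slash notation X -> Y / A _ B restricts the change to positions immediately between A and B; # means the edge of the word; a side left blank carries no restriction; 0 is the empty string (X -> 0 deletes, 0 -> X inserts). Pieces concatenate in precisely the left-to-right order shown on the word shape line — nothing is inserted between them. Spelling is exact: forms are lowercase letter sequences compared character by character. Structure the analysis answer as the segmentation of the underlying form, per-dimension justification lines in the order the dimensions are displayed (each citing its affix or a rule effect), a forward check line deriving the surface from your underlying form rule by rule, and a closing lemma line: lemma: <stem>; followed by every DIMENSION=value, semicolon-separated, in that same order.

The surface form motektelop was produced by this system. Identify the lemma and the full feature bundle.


underlying: moteuk-te-u-lop
GRD=lu - signalled by the affix -lop
ASPECT=vo - signalled by the affix -te
MOD=ta - signalled by the affix -u
check: moteukteulop -> motektelop
lemma: moteuk; GRD=lu; ASPECT=vo; MOD=ta


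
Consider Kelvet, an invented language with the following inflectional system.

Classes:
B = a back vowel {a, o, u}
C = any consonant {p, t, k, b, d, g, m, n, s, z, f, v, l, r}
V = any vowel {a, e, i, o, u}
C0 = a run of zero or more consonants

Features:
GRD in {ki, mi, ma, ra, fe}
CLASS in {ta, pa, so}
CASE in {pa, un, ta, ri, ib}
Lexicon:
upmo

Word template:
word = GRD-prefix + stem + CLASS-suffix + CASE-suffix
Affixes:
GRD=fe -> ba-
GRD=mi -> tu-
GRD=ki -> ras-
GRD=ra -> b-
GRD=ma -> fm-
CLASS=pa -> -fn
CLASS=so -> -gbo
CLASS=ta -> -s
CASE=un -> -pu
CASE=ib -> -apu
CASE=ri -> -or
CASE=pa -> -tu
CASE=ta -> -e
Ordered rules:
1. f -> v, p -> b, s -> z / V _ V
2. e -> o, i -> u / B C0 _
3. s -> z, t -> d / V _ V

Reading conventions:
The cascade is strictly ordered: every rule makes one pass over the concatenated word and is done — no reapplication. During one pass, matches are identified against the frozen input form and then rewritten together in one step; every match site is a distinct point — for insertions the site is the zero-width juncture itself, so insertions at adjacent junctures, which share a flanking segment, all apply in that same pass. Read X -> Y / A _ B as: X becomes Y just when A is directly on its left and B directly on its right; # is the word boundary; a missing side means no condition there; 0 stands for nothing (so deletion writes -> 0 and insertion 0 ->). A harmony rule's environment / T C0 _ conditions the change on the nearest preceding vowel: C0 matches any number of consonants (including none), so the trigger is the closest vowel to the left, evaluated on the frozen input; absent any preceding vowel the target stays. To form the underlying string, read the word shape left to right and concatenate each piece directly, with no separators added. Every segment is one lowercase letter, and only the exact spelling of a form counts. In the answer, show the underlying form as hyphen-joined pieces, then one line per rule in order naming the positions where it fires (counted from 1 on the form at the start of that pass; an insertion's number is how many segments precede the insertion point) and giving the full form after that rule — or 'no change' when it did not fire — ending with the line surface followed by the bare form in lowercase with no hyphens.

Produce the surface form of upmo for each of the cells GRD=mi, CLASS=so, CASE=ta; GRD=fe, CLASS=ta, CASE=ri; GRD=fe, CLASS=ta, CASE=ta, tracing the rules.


cell GRD=mi, CLASS=so, CASE=ta:
underlying: tu-upmo-gbo-e
1. f -> v, p -> b, s -> z / V _ V: no change
2. e -> o, i -> u / B C0 _: fires at position(s) 10: tuupmogboo
3. s -> z, t -> d / V _ V: no change
surface: tuupmogboo

cell GRD=fe, CLASS=ta, CASE=ri:
underlying: ba-upmo-s-or
1. f -> v, p -> b, s -> z / V _ V: fires at position(s) 7: baupmozor
2. e -> o, i -> u / B C0 _: no change
3. s -> z, t -> d / V _ V: no change
surface: baupmozor

cell GRD=fe, CLASS=ta, CASE=ta:
underlying: ba-upmo-s-e
1. f -> v, p -> b, s -> z / V _ V: fires at position(s) 7: baupmoze
2. e -> o, i -> u / B C0 _: fires at position(s) 8: baupmozo
3. s -> z, t -> d / V _ V: no change
surface: baupmozo


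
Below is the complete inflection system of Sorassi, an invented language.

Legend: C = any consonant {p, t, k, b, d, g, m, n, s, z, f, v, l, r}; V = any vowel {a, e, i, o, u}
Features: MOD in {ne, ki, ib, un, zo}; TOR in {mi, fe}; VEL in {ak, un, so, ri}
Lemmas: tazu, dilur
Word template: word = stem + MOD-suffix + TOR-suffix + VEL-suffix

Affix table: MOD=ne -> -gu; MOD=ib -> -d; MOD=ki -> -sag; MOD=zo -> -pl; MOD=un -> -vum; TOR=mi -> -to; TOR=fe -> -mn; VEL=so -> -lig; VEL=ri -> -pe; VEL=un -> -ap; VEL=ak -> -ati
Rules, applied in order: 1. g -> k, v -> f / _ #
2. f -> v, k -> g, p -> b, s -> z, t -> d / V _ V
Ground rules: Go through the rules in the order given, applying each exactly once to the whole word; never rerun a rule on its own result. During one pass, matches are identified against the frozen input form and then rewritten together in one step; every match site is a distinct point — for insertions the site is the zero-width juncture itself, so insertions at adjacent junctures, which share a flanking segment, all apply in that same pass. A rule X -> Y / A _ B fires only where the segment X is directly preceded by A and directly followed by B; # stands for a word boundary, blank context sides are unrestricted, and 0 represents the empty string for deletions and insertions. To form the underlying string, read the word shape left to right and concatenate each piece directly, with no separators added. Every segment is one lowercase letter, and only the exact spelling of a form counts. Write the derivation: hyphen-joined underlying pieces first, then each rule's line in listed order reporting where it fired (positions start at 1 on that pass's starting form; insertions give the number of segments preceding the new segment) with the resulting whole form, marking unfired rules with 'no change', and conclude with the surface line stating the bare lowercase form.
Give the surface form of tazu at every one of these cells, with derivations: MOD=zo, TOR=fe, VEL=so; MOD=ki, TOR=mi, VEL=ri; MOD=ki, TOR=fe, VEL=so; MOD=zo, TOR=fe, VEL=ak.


cell MOD=zo, TOR=fe, VEL=so:
underlying: tazu-pl-mn-lig
1. g -> k, v -> f / _ #: fires at position(s) 11: tazuplmnlik
2. f -> v, k -> g, p -> b, s -> z, t -> d / V _ V: no change
surface: tazuplmnlik

cell MOD=ki, TOR=mi, VEL=ri:
underlying: tazu-sag-to-pe
1. g -> k, v -> f / _ #: no change
2. f -> v, k -> g, p -> b, s -> z, t -> d / V _ V: fires at position(s) 5, 10: tazuzagtobe
surface: tazuzagtobe

cell MOD=ki, TOR=fe, VEL=so:
underlying: tazu-sag-mn-lig
1. g -> k, v -> f / _ #: fires at position(s) 12: tazusagmnlik
2. f -> v, k -> g, p -> b, s -> z, t -> d / V _ V: fires at position(s) 5: tazuzagmnlik
surface: tazuzagmnlik

cell MOD=zo, TOR=fe, VEL=ak:
underlying: tazu-pl-mn-ati
1. g -> k, v -> f / _ #: no change
2. f -> v, k -> g, p -> b, s -> z, t -> d / V _ V: fires at position(s) 10: tazuplmnadi
surface: tazuplmnadi


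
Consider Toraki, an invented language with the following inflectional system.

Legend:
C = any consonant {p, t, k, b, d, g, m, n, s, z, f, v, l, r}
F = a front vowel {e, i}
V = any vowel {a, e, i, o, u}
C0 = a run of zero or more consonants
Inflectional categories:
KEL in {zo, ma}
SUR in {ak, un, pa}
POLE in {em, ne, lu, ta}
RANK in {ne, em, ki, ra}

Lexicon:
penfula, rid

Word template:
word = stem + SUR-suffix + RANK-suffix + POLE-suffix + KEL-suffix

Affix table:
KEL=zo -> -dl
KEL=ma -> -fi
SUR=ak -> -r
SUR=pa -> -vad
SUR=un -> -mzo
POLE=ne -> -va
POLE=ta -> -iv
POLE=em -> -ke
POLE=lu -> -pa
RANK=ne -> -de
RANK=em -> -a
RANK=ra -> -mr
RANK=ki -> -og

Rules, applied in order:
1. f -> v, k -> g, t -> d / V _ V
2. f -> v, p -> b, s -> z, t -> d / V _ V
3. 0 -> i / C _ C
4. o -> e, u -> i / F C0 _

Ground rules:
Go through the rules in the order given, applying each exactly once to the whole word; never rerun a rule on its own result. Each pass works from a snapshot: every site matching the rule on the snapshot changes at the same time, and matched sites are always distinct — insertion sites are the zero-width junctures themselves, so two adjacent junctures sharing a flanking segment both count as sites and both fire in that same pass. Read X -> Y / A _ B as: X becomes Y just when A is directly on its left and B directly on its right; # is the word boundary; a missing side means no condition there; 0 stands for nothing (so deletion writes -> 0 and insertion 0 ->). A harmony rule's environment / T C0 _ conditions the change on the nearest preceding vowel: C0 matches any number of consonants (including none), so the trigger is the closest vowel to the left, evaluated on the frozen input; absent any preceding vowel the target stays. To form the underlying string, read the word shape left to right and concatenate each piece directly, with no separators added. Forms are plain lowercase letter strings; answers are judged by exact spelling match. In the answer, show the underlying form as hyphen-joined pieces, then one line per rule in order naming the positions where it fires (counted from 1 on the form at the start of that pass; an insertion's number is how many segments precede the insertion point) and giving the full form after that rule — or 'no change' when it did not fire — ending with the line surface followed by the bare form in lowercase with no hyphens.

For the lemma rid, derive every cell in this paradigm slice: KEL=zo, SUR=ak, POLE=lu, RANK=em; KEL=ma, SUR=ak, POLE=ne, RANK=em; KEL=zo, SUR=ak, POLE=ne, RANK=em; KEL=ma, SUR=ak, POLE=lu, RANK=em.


cell KEL=zo, SUR=ak, POLE=lu, RANK=em:
underlying: rid-r-a-pa-dl
1. f -> v, k -> g, t -> d / V _ V: no change
2. f -> v, p -> b, s -> z, t -> d / V _ V: fires at position(s) 6: ridrabadl
3. 0 -> i / C _ C: inserts after position(s) 3, 8: ridirabadil
4. o -> e, u -> i / F C0 _: no change
surface: ridirabadil

cell KEL=ma, SUR=ak, POLE=ne, RANK=em:
underlying: rid-r-a-va-fi
1. f -> v, k -> g, t -> d / V _ V: fires at position(s) 8: ridravavi
2. f -> v, p -> b, s -> z, t -> d / V _ V: no change
3. 0 -> i / C _ C: inserts after position(s) 3: ridiravavi
4. o -> e, u -> i / F C0 _: no change
surface: ridiravavi

cell KEL=zo, SUR=ak, POLE=ne, RANK=em:
underlying: rid-r-a-va-dl
1. f -> v, k -> g, t -> d / V _ V: no change
2. f -> v, p -> b, s -> z, t -> d / V _ V: no change
3. 0 -> i / C _ C: inserts after position(s) 3, 8: ridiravadil
4. o -> e, u -> i / F C0 _: no change
surface: ridiravadil

cell KEL=ma, SUR=ak, POLE=lu, RANK=em:
underlying: rid-r-a-pa-fi
1. f -> v, k -> g, t -> d / V _ V: fires at position(s) 8: ridrapavi
2. f -> v, p -> b, s -> z, t -> d / V _ V: fires at position(s) 6: ridrabavi
3. 0 -> i / C _ C: inserts after position(s) 3: ridirabavi
4. o -> e, u -> i / F C0 _: no change
surface: ridirabavi


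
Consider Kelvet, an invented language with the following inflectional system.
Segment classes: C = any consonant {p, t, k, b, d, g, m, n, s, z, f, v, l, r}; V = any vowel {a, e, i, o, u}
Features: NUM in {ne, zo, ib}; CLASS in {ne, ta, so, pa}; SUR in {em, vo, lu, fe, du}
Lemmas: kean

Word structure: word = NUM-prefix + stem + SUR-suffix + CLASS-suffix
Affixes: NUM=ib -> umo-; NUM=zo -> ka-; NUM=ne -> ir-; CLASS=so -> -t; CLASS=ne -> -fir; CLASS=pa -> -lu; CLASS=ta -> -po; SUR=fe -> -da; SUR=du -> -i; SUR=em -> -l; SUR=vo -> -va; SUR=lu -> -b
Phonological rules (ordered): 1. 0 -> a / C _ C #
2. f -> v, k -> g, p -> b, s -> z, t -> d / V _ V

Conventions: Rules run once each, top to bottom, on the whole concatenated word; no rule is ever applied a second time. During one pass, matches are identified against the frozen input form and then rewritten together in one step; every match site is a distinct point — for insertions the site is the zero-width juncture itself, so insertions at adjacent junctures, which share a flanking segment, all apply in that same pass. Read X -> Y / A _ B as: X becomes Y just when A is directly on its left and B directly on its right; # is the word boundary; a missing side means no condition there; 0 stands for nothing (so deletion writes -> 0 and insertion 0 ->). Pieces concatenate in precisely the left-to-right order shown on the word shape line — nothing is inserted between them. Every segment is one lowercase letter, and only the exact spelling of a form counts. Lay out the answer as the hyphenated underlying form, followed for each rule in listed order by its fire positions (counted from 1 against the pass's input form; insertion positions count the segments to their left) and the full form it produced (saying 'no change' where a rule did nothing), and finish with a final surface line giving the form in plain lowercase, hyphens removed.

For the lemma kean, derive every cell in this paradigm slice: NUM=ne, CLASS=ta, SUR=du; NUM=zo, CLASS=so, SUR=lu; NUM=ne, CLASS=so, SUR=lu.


cell NUM=ne, CLASS=ta, SUR=du:
underlying: ir-kean-i-po
1. 0 -> a / C _ C #: no change
2. f -> v, k -> g, p -> b, s -> z, t -> d / V _ V: fires at position(s) 8: irkeanibo
surface: irkeanibo

cell NUM=zo, CLASS=so, SUR=lu:
underlying: ka-kean-b-t
1. 0 -> a / C _ C #: inserts after position(s) 7: kakeanbat
2. f -> v, k -> g, p -> b, s -> z, t -> d / V _ V: fires at position(s) 3: kageanbat
surface: kageanbat

cell NUM=ne, CLASS=so, SUR=lu:
underlying: ir-kean-b-t
1. 0 -> a / C _ C #: inserts after position(s) 7: irkeanbat
2. f -> v, k -> g, p -> b, s -> z, t -> d / V _ V: no change
surface: irkeanbat


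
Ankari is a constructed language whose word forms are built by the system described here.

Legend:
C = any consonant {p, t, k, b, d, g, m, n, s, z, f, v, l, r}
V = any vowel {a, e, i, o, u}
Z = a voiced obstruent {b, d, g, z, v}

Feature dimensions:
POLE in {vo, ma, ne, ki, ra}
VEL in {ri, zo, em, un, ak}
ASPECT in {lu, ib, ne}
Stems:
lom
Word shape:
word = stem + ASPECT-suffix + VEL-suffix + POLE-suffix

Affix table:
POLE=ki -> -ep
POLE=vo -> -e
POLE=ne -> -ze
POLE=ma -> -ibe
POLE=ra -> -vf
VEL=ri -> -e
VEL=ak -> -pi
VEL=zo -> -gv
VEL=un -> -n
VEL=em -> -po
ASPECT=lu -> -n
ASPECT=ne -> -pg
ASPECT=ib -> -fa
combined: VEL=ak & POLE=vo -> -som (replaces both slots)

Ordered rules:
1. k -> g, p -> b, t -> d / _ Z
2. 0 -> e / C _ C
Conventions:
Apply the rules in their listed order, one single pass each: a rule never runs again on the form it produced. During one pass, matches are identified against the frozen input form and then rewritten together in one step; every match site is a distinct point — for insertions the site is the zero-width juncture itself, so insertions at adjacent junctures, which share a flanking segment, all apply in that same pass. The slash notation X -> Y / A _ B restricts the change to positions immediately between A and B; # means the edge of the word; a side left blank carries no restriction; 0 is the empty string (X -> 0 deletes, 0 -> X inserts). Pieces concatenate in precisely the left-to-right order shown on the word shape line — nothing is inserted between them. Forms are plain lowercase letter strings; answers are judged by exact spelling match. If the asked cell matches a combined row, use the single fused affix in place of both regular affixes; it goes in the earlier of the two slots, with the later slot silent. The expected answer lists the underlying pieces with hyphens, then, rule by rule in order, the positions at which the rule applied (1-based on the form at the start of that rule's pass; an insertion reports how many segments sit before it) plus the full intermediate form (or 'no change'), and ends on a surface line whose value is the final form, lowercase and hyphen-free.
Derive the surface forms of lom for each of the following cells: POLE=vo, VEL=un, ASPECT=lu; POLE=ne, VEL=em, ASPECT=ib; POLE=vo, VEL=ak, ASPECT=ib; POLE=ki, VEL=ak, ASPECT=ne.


cell POLE=vo, VEL=un, ASPECT=lu:
underlying: lom-n-n-e
1. k -> g, p -> b, t -> d / _ Z: no change
2. 0 -> e / C _ C: inserts after position(s) 3, 4: lomenene
surface: lomenene

cell POLE=ne, VEL=em, ASPECT=ib:
underlying: lom-fa-po-ze
1. k -> g, p -> b, t -> d / _ Z: no change
2. 0 -> e / C _ C: inserts after position(s) 3: lomefapoze
surface: lomefapoze

cell POLE=vo, VEL=ak, ASPECT=ib:
underlying: lom-fa-som
1. k -> g, p -> b, t -> d / _ Z: no change
2. 0 -> e / C _ C: inserts after position(s) 3: lomefasom
surface: lomefasom

cell POLE=ki, VEL=ak, ASPECT=ne:
underlying: lom-pg-pi-ep
1. k -> g, p -> b, t -> d / _ Z: fires at position(s) 4: lombgpiep
2. 0 -> e / C _ C: inserts after position(s) 3, 4, 5: lomebegepiep
surface: lomebegepiep


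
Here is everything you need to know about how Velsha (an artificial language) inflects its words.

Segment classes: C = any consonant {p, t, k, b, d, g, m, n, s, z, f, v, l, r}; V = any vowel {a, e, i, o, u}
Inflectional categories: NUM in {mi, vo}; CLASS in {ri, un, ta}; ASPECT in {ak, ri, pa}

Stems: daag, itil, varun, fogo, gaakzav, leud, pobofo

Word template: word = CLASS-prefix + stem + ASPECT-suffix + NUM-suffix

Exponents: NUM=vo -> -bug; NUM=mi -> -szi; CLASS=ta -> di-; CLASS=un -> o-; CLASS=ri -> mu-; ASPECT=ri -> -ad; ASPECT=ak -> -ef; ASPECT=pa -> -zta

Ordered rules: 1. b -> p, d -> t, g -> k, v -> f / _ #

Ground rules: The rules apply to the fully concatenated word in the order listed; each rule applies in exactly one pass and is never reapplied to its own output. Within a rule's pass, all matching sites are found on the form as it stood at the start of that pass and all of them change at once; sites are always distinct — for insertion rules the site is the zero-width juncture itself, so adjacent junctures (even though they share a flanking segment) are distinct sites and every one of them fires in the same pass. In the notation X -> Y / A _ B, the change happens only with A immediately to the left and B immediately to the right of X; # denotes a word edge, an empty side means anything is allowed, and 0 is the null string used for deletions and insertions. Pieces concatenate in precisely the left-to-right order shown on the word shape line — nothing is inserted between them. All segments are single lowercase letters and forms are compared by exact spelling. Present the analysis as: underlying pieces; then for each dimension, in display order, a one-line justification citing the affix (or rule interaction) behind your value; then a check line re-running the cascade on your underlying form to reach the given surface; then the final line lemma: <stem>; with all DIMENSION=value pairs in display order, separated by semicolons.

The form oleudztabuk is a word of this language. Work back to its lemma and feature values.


underlying: o-leud-zta-bug
NUM=vo - signalled by the affix -bug
CLASS=un - signalled by the affix o-
ASPECT=pa - signalled by the affix -zta
check: oleudztabug -> oleudztabuk
lemma: leud; NUM=vo; CLASS=un; ASPECT=pa


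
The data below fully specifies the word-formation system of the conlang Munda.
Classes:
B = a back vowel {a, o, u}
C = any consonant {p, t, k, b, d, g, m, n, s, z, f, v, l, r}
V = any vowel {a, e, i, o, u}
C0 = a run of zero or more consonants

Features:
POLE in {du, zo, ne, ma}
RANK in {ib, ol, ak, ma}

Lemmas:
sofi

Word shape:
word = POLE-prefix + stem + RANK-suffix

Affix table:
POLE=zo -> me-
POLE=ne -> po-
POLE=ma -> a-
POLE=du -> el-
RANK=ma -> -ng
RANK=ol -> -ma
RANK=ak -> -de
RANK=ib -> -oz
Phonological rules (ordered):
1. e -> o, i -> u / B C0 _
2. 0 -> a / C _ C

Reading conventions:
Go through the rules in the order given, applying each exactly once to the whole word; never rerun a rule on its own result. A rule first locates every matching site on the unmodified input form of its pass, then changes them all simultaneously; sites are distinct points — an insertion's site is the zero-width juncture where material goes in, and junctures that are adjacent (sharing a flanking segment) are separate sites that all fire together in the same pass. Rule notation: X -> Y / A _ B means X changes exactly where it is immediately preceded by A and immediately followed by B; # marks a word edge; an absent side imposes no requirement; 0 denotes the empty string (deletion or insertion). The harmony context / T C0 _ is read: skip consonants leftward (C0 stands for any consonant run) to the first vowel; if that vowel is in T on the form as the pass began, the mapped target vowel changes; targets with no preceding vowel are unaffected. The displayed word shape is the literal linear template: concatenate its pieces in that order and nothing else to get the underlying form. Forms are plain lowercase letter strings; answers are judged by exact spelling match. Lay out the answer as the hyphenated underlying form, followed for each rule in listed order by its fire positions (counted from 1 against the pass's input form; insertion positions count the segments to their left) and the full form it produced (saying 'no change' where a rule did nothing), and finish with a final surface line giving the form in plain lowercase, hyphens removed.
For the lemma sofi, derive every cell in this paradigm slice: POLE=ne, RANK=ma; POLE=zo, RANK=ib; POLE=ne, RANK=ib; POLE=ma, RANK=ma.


cell POLE=ne, RANK=ma:
underlying: po-sofi-ng
1. e -> o, i -> u / B C0 _: fires at position(s) 6: posofung
2. 0 -> a / C _ C: inserts after position(s) 7: posofunag
surface: posofunag

cell POLE=zo, RANK=ib:
underlying: me-sofi-oz
1. e -> o, i -> u / B C0 _: fires at position(s) 6: mesofuoz
2. 0 -> a / C _ C: no change
surface: mesofuoz

cell POLE=ne, RANK=ib:
underlying: po-sofi-oz
1. e -> o, i -> u / B C0 _: fires at position(s) 6: posofuoz
2. 0 -> a / C _ C: no change
surface: posofuoz

cell POLE=ma, RANK=ma:
underlying: a-sofi-ng
1. e -> o, i -> u / B C0 _: fires at position(s) 5: asofung
2. 0 -> a / C _ C: inserts after position(s) 6: asofunag
surface: asofunag


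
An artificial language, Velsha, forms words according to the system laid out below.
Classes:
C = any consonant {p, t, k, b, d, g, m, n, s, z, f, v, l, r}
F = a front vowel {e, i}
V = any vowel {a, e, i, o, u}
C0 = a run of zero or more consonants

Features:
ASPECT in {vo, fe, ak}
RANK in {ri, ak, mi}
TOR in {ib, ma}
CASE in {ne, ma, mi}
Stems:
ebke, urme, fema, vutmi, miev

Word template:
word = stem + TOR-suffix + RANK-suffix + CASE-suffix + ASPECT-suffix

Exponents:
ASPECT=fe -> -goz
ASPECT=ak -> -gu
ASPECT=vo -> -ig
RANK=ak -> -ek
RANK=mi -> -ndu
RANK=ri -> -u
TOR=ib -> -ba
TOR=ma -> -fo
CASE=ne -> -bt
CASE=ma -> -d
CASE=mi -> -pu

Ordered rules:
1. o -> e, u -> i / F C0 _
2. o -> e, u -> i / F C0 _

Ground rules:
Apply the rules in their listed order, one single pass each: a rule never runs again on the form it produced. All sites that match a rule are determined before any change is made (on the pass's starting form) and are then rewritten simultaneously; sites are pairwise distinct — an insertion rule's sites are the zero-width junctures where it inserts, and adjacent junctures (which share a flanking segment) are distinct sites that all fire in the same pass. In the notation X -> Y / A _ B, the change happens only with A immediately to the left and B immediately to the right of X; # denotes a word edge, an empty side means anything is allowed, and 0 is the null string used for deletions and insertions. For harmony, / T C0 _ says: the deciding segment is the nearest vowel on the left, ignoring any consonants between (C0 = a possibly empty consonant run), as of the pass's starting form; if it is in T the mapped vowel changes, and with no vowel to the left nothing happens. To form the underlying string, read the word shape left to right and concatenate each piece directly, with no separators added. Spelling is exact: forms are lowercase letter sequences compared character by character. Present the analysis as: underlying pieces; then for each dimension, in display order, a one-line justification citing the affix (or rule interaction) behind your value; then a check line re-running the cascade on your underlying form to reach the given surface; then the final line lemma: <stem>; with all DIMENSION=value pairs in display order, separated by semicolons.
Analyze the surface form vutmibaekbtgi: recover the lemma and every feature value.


underlying: vutmi-ba-ek-bt-gu
ASPECT=ak - signalled by the affix -gu
RANK=ak - signalled by the affix -ek
TOR=ib - signalled by the affix -ba
CASE=ne - signalled by the affix -bt
check: vutmibaekbtgu -> vutmibaekbtgi -> vutmibaekbtgi
lemma: vutmi; ASPECT=ak; RANK=ak; TOR=ib; CASE=ne


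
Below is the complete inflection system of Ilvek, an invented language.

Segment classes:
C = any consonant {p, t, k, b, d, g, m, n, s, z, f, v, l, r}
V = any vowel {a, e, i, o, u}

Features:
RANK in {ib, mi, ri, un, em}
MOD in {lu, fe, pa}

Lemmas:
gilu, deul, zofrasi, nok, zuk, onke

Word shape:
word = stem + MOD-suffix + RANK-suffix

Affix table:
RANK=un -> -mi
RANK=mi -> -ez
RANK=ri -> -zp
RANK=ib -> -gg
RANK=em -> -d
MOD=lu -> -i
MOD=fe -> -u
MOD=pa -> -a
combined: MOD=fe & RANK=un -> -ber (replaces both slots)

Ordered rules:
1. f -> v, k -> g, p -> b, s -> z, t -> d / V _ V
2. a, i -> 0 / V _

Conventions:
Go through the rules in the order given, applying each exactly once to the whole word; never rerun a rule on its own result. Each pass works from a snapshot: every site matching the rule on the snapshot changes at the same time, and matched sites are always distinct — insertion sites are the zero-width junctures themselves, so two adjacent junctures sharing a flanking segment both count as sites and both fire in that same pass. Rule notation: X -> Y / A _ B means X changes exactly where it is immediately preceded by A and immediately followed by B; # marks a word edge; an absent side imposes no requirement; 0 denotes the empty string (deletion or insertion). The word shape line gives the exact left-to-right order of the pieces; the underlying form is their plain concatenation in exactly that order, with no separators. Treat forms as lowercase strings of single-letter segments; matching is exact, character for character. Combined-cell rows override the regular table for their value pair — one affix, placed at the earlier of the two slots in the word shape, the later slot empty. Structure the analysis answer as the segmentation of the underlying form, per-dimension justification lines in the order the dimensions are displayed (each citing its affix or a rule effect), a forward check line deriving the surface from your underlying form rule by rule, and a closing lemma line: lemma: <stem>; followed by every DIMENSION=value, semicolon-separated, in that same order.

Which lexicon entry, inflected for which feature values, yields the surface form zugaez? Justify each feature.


underlying: zuk-a-ez
RANK=mi - signalled by the affix -ez
MOD=pa - signalled by the affix -a
check: zukaez -> zugaez -> zugaez
lemma: zuk; RANK=mi; MOD=pa
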